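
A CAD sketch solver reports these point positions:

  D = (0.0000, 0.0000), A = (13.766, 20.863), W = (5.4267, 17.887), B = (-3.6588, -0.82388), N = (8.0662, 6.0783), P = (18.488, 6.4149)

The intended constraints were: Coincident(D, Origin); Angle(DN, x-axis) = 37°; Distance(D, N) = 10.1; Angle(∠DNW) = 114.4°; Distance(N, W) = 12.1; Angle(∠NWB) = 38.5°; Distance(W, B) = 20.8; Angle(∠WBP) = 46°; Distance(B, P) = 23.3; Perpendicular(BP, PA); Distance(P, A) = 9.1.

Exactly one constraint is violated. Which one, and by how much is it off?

Distance(P, A) = 9.1 — off by 6.10.

D = (0.00, 0.00) ✓; DN at 37.00° ✓; |DN| = 10.10 ✓; ∠DNW = 114.4° ✓; |NW| = 12.10 ✓; ∠NWB = 38.50° ✓; |WB| = 20.80 ✓; ∠WBP = 46.00° ✓; |BP| = 23.30 ✓; ∠(BP, PA) = 90.00° ✓; |PA| = 15.20 ✗.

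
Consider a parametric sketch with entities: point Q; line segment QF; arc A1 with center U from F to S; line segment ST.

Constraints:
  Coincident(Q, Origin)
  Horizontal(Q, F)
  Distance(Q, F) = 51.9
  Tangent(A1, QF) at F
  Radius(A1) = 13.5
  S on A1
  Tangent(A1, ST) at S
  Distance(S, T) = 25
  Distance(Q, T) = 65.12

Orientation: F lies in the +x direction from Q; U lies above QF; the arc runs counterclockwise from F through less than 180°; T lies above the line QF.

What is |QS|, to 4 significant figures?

66.61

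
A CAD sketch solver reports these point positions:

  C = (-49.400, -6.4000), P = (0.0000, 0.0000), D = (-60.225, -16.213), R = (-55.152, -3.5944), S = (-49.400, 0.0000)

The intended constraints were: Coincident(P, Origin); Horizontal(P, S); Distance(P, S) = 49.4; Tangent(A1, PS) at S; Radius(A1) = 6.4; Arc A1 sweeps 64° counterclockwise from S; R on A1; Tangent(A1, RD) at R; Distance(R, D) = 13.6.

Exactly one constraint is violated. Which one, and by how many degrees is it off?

Tangent(A1, RD) at R — off by 4.10°.

P = (0.00, 0.00) ✓; P.y = 0.00, S.y = 0.00 ✓; |PS| = 49.40 ✓; ∠(CS, SP) = 90.00° ✓; |CS| = 6.400 ✓; bearing(C→R) − bearing(C→S) = 64.00° ✓; |CR| = 6.400 ✓; ∠(CR, RD) = 85.90° ✗; |RD| = 13.60 ✓.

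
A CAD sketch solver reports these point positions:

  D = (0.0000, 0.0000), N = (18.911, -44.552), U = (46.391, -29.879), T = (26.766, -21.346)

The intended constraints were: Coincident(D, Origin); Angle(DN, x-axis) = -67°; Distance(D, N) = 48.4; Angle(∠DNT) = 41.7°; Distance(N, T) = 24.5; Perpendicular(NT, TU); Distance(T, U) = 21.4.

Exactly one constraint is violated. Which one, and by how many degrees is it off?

Perpendicular(NT, TU) — off by 4.80°.

D = (0.00, 0.00) ✓; DN at -67.00° ✓; |DN| = 48.40 ✓; ∠DNT = 41.70° ✓; |NT| = 24.50 ✓; ∠(NT, TU) = 94.80° ✗; |TU| = 21.40 ✓.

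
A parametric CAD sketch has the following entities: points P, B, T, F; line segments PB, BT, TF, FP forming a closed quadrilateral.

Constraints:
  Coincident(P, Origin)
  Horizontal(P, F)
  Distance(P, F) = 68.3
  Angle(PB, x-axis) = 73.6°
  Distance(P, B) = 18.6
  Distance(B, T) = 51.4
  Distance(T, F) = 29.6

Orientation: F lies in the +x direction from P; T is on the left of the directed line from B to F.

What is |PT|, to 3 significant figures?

62.0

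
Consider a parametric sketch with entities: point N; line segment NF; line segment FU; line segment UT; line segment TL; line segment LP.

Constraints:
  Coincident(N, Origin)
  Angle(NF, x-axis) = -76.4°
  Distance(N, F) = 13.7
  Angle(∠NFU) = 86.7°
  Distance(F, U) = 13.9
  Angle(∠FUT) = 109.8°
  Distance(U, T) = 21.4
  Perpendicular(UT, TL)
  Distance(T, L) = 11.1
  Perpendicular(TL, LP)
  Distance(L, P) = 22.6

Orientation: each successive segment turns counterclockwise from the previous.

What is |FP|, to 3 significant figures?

4.03

UT is perpendicular to TL, so TL runs at 177°; with |TL| = 11.1, L = (6.52, 12.7). The perpendicularity gives LP at right angles to TL, so LP runs at -92.9°; with |LP| = 22.6, P = (5.37, -9.91). Then |FP| = |P − F| = 4.03.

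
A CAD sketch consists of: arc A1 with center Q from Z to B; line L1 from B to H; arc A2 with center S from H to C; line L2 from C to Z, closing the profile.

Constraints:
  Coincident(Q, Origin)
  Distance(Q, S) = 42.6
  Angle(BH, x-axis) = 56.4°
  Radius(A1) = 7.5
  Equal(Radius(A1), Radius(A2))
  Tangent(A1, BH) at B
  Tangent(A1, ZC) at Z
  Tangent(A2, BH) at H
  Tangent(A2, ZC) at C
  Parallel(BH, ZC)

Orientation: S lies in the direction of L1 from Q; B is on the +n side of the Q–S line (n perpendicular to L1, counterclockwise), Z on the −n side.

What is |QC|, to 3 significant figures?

43.3

Tangency of A1 to both parallel lines with radius 7.5 puts B and Z at Q ± 7.5·n: B = (-6.25, 4.15), Z = (6.25, -4.15). Equal radii place H and C the same way about S: H = S + 7.5·n = (17.3, 39.6), C = S − 7.5·n = (29.8, 31.3). Then |QC| = |C − Q| = 43.3.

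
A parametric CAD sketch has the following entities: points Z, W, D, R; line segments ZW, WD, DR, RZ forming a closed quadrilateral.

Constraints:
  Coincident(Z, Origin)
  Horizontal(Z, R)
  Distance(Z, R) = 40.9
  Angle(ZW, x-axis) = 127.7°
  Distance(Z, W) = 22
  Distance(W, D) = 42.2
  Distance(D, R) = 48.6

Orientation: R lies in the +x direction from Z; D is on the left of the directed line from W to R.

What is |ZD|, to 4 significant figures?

47.86

Z is at the origin; ZR is horizontal with |ZR| = 40.9 and R in +x, so R = (40.9, 0). ZW runs at 127.7° with |ZW| = 22.0, so W = (-13.45, 17.41). D is determined by |WD| = 42.2 and |DR| = 48.6 together: it lies at the intersection of circle(W, 42.2) and circle(R, 48.6). With |WR| = 57.07, the foot of the radical line on WR is 23.45 from W and the perpendicular offset is √(42.2² − 23.45²) = 35.09. Taking the left-of-WR solution: D = (19.58, 43.67).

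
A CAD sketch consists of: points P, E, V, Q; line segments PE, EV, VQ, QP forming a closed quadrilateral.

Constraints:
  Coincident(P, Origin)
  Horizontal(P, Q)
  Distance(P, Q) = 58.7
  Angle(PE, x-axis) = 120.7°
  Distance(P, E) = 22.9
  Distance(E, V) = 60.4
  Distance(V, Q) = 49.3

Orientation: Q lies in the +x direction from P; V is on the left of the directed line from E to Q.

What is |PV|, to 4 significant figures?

62.96

P is at the origin; P and Q share the same y with |PQ| = 58.7 and Q in +x, so Q = (58.7, 0). PE runs at 120.7° with |PE| = 22.9, so E = (-11.69, 19.69). V is determined by |EV| = 60.4 and |VQ| = 49.3 together: it lies at the intersection of circle(E, 60.4) and circle(Q, 49.3). With |EQ| = 73.09, the foot of the radical line on EQ is 44.88 from E and the perpendicular offset is √(60.4² − 44.88²) = 40.43. Taking the left-of-EQ solution: V = (42.42, 46.53).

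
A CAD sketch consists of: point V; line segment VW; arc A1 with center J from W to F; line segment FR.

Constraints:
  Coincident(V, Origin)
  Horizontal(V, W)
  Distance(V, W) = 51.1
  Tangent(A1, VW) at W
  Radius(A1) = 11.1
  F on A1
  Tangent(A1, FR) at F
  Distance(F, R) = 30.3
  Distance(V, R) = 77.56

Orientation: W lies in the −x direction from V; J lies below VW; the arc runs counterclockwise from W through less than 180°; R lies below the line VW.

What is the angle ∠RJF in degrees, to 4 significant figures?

69.88°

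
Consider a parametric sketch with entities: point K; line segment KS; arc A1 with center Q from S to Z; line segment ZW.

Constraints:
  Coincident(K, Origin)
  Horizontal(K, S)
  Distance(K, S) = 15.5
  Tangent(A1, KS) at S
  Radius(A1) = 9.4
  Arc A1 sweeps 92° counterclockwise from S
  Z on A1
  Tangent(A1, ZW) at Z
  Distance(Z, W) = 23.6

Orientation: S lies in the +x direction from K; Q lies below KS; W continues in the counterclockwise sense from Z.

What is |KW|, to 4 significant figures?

34.03

K is at the origin; K and S share the same y with |KS| = 15.5 and S on the +x side, so S = (15.50, 0.000). The tangent condition forces QS to be normal to KS, so Q = S + (0, -9.4) = (15.50, -9.400). On A1, S sits at bearing 90° from Q; a 92° counterclockwise sweep puts Z at bearing 182°, so Z = Q + 9.4·(cos 182°, sin 182°) = (6.106, -9.728). A1 meets ZW tangentially, so QZ is at right angles to ZW, so ZW runs along (−sin 182°, cos 182°); with |ZW| = 23.6, W = (6.929, -33.31). Then |KW| = |W − K| = 34.03.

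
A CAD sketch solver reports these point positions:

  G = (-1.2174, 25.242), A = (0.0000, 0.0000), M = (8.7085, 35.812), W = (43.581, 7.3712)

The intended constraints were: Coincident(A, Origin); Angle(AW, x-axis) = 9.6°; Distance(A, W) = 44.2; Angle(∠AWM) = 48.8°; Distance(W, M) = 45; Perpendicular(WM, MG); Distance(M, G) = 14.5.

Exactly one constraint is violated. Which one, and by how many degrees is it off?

Perpendicular(WM, MG) — off by 4.00°.

A = (0.00, 0.00) ✓; AW at 9.600° ✓; |AW| = 44.20 ✓; ∠AWM = 48.80° ✓; |WM| = 45.00 ✓; ∠(WM, MG) = 86.00° ✗; |MG| = 14.50 ✓.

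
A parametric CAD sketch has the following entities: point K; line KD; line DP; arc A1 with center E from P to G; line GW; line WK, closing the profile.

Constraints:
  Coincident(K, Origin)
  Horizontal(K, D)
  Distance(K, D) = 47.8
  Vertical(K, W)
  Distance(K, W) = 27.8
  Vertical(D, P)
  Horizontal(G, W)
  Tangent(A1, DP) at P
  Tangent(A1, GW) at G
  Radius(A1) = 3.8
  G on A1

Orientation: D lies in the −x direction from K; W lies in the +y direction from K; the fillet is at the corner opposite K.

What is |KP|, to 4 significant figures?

53.49

K is at the origin; KD is horizontal with |KD| = 47.8 and D on the −x side, so D = (-47.80, 0.000). K and W share the same x with |KW| = 27.8 and W on the +y side, so W = (0.000, 27.80). The virtual corner opposite K is at (-47.80, 27.80). Tangency of A1 to DP means the radius EP is perpendicular to DP and the tangent condition forces EG to be normal to GW, with radius 3.8, so the center E sits 3.8 in from both sides at E = (-44.00, 24.00). That places the tangent points at P = (-47.80, 24.00) on DP and G = (-44.00, 27.80) on GW. Then |KP| = |P − K| = 53.49.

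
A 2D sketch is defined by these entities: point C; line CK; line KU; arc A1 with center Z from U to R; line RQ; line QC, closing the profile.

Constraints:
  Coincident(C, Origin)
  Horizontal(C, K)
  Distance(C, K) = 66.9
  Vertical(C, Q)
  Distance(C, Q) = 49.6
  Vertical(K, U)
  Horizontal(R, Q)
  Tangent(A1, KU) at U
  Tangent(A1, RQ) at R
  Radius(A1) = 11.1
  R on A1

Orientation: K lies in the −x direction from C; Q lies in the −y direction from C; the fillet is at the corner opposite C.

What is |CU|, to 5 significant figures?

77.187

C is at the origin; CK is horizontal with |CK| = 66.9 and K on the −x side, so K = (-66.900, 0.0000). CQ is vertical with |CQ| = 49.6 and Q on the −y side, so Q = (0.0000, -49.600). The virtual corner opposite C is at (-66.900, -49.600). A1 meets KU tangentially, so ZU is at right angles to KU and tangency of A1 to RQ means the radius ZR is perpendicular to RQ, with radius 11.1, so the center Z sits 11.1 in from both sides at Z = (-55.800, -38.500). That places the tangent points at U = (-66.900, -38.500) on KU and R = (-55.800, -49.600) on RQ. Then |CU| = |U − C| = 77.187.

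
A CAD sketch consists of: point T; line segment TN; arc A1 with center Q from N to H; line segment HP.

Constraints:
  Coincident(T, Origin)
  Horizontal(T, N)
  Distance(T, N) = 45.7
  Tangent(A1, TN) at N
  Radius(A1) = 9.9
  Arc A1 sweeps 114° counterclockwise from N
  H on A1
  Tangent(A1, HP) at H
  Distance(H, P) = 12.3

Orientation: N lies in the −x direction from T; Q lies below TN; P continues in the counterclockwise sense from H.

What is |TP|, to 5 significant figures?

55.744

T is at the origin; TN is horizontal with |TN| = 45.7 and N on the −x side, so N = (-45.700, 0.0000). A1 meets TN tangentially, so QN is at right angles to TN, so Q = N + (0, -9.9) = (-45.700, -9.9000). On A1, N sits at bearing 90° from Q; a 114° counterclockwise sweep puts H at bearing 204°, so H = Q + 9.9·(cos 204°, sin 204°) = (-54.744, -13.927). The tangent condition forces QH to be normal to HP, so HP runs along (−sin 204°, cos 204°); with |HP| = 12.3, P = (-49.741, -25.163). Then |TP| = |P − T| = 55.744.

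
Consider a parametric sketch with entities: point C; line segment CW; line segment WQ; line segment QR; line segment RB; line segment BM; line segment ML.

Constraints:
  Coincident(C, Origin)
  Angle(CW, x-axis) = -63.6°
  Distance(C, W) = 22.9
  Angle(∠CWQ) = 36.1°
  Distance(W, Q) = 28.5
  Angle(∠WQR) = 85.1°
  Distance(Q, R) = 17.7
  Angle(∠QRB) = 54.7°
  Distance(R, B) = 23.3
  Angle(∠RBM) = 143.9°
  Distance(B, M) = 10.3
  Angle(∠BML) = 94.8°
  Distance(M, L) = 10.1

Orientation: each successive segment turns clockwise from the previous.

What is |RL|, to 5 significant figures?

30.194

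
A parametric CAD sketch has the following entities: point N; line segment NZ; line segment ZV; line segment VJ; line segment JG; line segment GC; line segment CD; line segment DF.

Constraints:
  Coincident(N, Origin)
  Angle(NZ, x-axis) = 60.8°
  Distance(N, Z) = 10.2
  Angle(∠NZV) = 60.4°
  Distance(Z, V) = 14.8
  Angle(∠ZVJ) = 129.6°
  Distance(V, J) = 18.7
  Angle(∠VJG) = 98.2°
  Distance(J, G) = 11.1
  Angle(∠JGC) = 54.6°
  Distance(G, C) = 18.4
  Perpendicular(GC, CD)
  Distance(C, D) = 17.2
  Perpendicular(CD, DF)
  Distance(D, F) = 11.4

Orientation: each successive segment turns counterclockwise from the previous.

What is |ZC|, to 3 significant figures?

16.0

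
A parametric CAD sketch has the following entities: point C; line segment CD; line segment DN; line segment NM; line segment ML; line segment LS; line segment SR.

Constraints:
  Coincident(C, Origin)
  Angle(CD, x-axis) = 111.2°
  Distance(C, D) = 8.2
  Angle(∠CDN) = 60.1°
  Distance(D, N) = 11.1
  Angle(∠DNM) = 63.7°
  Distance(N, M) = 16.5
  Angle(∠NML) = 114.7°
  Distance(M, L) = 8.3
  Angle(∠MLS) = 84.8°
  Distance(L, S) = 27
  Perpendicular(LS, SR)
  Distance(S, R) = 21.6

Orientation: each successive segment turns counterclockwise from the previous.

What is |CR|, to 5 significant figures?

23.235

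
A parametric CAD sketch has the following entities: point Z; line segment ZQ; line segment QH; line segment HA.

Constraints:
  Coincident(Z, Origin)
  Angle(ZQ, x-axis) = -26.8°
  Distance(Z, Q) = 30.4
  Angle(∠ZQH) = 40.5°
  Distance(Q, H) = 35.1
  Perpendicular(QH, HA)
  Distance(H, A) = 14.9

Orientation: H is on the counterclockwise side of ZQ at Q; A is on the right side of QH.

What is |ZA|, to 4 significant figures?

36.66

∠ZQH = 40.5°, so QH runs at -26.8° + (180° − 40.5°) = 112.7° from the x-axis; with |QH| = 35.1, H = Q + 35.1·(cos 112.7°, sin 112.7°) = (13.59, 18.67). QH is perpendicular to HA; with |HA| = 14.9 on the right of QH, A = H + 14.9·(0.9225, 0.3859) = (27.34, 24.42). Then |ZA| = |A − Z| = 36.66.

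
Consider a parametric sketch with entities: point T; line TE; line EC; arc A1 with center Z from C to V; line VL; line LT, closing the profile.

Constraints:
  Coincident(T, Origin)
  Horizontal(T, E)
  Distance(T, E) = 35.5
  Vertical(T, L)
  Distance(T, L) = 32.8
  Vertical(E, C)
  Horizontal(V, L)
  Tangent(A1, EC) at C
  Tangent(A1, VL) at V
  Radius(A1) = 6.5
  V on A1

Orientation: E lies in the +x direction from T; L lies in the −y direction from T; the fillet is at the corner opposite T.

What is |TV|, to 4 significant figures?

43.78

T is at the origin; T and E share the same y with |TE| = 35.5 and E on the +x side, so E = (35.50, 0.000). T and L share the same x with |TL| = 32.8 and L on the −y side, so L = (0.000, -32.80). The virtual corner opposite T is at (35.50, -32.80). Since A1 is tangent to EC there, ZC ⟂ EC and tangency of A1 to VL means the radius ZV is perpendicular to VL, with radius 6.5, so the center Z sits 6.5 in from both sides at Z = (29.00, -26.30). That places the tangent points at C = (35.50, -26.30) on EC and V = (29.00, -32.80) on VL. Then |TV| = |V − T| = 43.78.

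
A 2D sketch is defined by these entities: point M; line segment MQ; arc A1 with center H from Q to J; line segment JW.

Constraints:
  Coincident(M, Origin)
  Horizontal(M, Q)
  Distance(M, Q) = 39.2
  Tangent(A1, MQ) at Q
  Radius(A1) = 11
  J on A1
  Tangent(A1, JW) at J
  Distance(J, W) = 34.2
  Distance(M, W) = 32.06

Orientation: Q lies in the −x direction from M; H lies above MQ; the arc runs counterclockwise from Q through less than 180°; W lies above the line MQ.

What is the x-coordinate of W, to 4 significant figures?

-9.171

Checks: |HJ| = 11.00 ✓; ∠(HJ, JW) = 90.00° ✓; |JW| = 34.20 ✓; |MW| = 32.06 ✓.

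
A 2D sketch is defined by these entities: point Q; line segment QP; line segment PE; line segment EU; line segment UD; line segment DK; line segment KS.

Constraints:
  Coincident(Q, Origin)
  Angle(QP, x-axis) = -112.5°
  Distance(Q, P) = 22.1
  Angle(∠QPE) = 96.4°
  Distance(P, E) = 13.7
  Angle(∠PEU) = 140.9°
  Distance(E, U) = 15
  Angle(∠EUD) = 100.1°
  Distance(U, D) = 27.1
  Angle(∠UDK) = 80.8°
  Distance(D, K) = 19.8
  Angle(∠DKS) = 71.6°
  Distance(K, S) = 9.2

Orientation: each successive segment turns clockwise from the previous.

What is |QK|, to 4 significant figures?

1.375

Q is at the origin; QP runs at -112.5° with length 22.1, so P = (-8.457, -20.42). ∠QPE = 96.4° gives PE at 163.9° from the x-axis; with |PE| = 13.7, E = (-21.62, -16.62). ∠PEU = 140.9° gives EU at 124.8° from the x-axis; with |EU| = 15.0, U = (-30.18, -4.301). ∠EUD = 100.1° gives UD at 44.90° from the x-axis; with |UD| = 27.1, D = (-10.98, 14.83). ∠UDK = 80.8° gives DK at -54.30° from the x-axis; with |DK| = 19.8, K = (0.5694, -1.251). Then |QK| = |K − Q| = 1.375.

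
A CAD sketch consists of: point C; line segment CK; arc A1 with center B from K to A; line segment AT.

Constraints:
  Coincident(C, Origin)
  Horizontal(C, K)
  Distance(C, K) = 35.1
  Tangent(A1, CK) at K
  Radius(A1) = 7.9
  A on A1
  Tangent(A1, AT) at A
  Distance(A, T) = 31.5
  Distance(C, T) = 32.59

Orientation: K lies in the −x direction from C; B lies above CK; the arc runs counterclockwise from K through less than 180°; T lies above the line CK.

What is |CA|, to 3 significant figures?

28.6

C is at the origin; C and K share the same y with |CK| = 35.1 and K on the −x side, so K = (-35.1, 0.00). Tangency of A1 to CK means the radius BK is perpendicular to CK, so B = K + (0, 7.9) = (-35.1, 7.90). Since BA ⟂ AT (tangency), |BT| = √(7.9² + 31.5²) = 32.5 regardless of where A sits on A1. So T lies on both circle(C, 32.59) and circle(B, 32.5); the above-CK intersection is T = (-11.7, 30.4). A is the foot of the tangent from T: A = (-28.4, 3.71).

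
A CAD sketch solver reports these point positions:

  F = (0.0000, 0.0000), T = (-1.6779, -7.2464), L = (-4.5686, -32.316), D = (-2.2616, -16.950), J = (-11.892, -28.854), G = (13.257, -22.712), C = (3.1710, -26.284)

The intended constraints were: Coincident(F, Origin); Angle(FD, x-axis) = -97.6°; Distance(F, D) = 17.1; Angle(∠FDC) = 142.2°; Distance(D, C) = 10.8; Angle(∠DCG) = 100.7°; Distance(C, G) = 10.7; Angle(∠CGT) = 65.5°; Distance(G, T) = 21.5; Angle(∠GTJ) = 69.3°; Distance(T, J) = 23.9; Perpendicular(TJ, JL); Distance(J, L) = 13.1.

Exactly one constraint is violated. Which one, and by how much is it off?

Distance(J, L) = 13.1 — off by 5.00.

F = (0.00, 0.00) ✓; FD at -97.60° ✓; |FD| = 17.10 ✓; ∠FDC = 142.2° ✓; |DC| = 10.80 ✓; ∠DCG = 100.7° ✓; |CG| = 10.70 ✓; ∠CGT = 65.50° ✓; |GT| = 21.50 ✓; ∠GTJ = 69.30° ✓; |TJ| = 23.90 ✓; ∠(TJ, JL) = 90.00° ✓; |JL| = 8.100 ✗.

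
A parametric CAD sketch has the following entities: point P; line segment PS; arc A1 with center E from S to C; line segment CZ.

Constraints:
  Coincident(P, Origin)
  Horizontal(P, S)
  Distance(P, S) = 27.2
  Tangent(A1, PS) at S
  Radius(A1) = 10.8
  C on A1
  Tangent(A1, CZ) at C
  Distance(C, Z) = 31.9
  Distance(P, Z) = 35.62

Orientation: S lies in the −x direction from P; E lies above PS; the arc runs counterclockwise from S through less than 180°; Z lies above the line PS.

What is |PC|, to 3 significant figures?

18.5

Checks: P = (0.00, 0.00) ✓; |EC| = 10.80 ✓; ∠(EC, CZ) = 90.00° ✓; |CZ| = 31.90 ✓; |PZ| = 35.62 ✓.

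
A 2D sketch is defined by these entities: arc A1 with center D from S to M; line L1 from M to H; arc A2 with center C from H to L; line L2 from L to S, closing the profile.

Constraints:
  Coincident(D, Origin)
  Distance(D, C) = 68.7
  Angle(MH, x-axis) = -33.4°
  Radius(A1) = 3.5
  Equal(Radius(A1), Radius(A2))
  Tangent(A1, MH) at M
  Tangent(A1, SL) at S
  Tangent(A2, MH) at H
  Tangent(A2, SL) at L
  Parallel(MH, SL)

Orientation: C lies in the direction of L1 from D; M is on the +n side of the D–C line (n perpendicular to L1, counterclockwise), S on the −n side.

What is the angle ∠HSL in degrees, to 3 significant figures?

5.82°

The slot axis is L1's direction at -33.4°, so u = (cos -33.4°, sin -33.4°) = (0.835, -0.550) and n = (−sin -33.4°, cos -33.4°) = (0.550, 0.835). D is at the origin and C lies 68.7 along u from D, so C = 68.7·u = (57.4, -37.8). Tangency of A1 to both parallel lines with radius 3.5 puts M and S at D ± 3.5·n: M = (1.93, 2.92), S = (-1.93, -2.92). Equal radii place H and L the same way about C: H = C + 3.5·n = (59.3, -34.9), L = C − 3.5·n = (55.4, -40.7). Then cos ∠HSL = SH·SL / (|SH||SL|), giving 5.82°.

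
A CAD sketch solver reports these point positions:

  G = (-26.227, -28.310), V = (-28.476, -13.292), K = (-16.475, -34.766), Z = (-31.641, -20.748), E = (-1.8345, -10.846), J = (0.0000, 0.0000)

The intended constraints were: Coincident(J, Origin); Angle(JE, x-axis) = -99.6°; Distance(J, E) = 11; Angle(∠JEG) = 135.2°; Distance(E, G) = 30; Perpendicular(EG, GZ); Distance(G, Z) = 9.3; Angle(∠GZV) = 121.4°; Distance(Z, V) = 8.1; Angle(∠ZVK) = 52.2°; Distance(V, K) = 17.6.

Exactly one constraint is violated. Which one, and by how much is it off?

Distance(V, K) = 17.6 — off by 7.00.

J = (0.00, 0.00) ✓; JE at -99.60° ✓; |JE| = 11.00 ✓; ∠JEG = 135.2° ✓; |EG| = 30.00 ✓; ∠(EG, GZ) = 90.00° ✓; |GZ| = 9.300 ✓; ∠GZV = 121.4° ✓; |ZV| = 8.100 ✓; ∠ZVK = 52.20° ✓; |VK| = 24.60 ✗.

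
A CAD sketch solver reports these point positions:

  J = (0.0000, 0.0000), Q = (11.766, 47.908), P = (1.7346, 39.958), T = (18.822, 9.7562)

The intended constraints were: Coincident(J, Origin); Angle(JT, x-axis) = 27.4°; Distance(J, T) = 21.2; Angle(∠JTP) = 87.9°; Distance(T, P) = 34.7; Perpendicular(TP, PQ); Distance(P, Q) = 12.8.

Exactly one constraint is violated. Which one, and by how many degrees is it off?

Perpendicular(TP, PQ) — off by 8.90°.

J = (0.00, 0.00) ✓; JT at 27.40° ✓; |JT| = 21.20 ✓; ∠JTP = 87.90° ✓; |TP| = 34.70 ✓; ∠(TP, PQ) = 81.10° ✗; |PQ| = 12.80 ✓.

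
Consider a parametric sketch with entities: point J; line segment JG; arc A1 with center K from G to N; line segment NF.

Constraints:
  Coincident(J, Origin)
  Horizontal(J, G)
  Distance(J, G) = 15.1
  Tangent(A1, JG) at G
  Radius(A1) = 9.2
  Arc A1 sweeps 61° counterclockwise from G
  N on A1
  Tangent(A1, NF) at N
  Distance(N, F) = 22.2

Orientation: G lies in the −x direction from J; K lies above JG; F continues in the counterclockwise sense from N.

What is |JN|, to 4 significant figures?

8.498

A1 meets JG tangentially, so KG is at right angles to JG, so K = G + (0, 9.2) = (-15.10, 9.200). On A1, G sits at bearing -90° from K; a 61° counterclockwise sweep puts N at bearing -29°, so N = K + 9.2·(cos -29°, sin -29°) = (-7.053, 4.740). Then |JN| = |N − J| = 8.498.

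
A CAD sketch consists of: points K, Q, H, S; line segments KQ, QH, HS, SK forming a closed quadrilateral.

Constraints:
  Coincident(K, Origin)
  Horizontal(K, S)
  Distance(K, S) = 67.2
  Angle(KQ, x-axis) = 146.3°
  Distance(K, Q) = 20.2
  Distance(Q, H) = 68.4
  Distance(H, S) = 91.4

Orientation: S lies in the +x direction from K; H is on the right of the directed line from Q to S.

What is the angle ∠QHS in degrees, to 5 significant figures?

62.104°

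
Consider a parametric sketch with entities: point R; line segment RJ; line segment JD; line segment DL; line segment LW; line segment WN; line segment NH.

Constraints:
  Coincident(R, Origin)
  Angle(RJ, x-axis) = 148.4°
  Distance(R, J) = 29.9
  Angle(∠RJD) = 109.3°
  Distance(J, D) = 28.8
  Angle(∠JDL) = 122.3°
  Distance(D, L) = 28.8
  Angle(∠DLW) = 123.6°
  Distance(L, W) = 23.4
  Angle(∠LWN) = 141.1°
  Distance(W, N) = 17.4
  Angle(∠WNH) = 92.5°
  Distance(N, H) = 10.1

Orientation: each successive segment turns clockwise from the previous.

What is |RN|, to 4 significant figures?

38.55

R is at the origin; RJ runs at 148.4° with length 29.9, so J = (-25.47, 15.67). ∠RJD = 109.3° gives JD at 77.70° from the x-axis; with |JD| = 28.8, D = (-19.33, 43.81). ∠JDL = 122.3° gives DL at 20.00° from the x-axis; with |DL| = 28.8, L = (7.732, 53.66). ∠DLW = 123.6° gives LW at -36.40° from the x-axis; with |LW| = 23.4, W = (26.57, 39.77). ∠LWN = 141.1° gives WN at -75.30° from the x-axis; with |WN| = 17.4, N = (30.98, 22.94). Then |RN| = |N − R| = 38.55.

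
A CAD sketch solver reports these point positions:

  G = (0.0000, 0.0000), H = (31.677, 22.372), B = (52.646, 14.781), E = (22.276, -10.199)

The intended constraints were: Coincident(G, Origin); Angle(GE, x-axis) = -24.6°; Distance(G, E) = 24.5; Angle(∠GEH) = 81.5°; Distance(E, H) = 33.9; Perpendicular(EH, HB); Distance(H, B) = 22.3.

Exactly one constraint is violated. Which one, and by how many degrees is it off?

Perpendicular(EH, HB) — off by 3.80°.

G = (0.00, 0.00) ✓; GE at -24.60° ✓; |GE| = 24.50 ✓; ∠GEH = 81.50° ✓; |EH| = 33.90 ✓; ∠(EH, HB) = 93.80° ✗; |HB| = 22.30 ✓.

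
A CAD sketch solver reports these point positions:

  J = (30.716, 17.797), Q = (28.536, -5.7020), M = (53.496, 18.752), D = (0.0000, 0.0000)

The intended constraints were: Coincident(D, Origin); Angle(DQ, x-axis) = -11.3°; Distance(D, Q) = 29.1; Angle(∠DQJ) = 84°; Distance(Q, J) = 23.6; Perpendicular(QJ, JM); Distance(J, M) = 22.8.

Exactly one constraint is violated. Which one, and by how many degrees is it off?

Perpendicular(QJ, JM) — off by 7.70°.

D = (0.00, 0.00) ✓; DQ at -11.30° ✓; |DQ| = 29.10 ✓; ∠DQJ = 84.00° ✓; |QJ| = 23.60 ✓; ∠(QJ, JM) = 82.30° ✗; |JM| = 22.80 ✓.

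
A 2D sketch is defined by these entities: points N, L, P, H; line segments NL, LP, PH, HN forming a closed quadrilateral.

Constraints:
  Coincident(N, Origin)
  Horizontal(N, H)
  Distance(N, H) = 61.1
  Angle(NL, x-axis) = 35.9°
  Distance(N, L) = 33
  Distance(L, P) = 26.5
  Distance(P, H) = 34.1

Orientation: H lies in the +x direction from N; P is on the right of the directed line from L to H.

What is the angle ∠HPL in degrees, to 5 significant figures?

80.142°

N is at the origin; N and H share the same y with |NH| = 61.1 and H in +x, so H = (61.1, 0). NL runs at 35.9° with |NL| = 33.0, so L = (26.731, 19.350). P is determined by |LP| = 26.5 and |PH| = 34.1 together: it lies at the intersection of circle(L, 26.5) and circle(H, 34.1). With |LH| = 39.442, the foot of the radical line on LH is 13.882 from L and the perpendicular offset is √(26.5² − 13.882²) = 22.573. Taking the right-of-LH solution: P = (27.754, -7.1300).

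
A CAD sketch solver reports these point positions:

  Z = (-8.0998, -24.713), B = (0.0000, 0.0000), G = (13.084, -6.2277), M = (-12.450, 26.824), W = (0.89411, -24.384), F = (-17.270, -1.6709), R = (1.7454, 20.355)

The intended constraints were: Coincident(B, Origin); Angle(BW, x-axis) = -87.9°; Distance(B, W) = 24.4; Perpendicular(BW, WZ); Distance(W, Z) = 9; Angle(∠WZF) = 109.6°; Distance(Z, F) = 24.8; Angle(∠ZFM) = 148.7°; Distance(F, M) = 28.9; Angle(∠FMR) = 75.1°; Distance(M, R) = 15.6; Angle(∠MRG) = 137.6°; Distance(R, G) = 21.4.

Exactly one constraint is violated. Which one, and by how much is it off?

Distance(R, G) = 21.4 — off by 7.50.

B = (0.00, 0.00) ✓; BW at -87.90° ✓; |BW| = 24.40 ✓; ∠(BW, WZ) = 90.01° ✓; |WZ| = 9.000 ✓; ∠WZF = 109.6° ✓; |ZF| = 24.80 ✓; ∠ZFM = 148.7° ✓; |FM| = 28.90 ✓; ∠FMR = 75.10° ✓; |MR| = 15.60 ✓; ∠MRG = 137.6° ✓; |RG| = 28.90 ✗.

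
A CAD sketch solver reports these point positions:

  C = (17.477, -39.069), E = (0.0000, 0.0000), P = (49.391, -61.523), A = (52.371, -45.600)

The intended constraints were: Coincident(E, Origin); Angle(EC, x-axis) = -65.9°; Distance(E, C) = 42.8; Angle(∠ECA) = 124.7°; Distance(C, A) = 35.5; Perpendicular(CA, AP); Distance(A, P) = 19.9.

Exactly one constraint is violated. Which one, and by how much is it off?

Distance(A, P) = 19.9 — off by 3.70.

E = (0.00, 0.00) ✓; EC at -65.90° ✓; |EC| = 42.80 ✓; ∠ECA = 124.7° ✓; |CA| = 35.50 ✓; ∠(CA, AP) = 90.00° ✓; |AP| = 16.20 ✗.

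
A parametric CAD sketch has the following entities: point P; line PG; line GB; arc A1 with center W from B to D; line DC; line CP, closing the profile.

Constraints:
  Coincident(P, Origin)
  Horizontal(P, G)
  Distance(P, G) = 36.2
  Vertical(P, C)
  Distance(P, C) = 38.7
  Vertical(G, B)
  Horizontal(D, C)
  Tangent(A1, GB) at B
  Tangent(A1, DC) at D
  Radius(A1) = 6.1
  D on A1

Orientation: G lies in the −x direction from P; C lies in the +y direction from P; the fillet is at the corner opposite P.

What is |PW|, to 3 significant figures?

44.4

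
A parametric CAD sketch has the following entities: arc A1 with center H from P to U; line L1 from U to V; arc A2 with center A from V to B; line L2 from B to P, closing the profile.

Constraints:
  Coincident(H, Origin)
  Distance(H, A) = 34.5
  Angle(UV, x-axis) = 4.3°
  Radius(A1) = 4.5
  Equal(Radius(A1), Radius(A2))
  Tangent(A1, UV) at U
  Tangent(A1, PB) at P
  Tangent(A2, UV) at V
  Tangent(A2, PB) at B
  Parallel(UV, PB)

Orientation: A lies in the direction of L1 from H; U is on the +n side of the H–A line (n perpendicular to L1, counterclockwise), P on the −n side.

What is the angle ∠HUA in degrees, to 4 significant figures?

82.57°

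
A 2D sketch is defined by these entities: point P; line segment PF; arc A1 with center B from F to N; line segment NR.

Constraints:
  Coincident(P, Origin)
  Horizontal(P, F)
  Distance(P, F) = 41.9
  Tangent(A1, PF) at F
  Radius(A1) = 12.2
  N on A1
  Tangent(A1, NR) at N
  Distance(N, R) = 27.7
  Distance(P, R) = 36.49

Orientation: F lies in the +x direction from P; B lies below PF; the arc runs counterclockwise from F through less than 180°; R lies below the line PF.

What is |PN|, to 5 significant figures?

31.724

P is at the origin; PF is horizontal with |PF| = 41.9 and F on the +x side, so F = (41.900, 0.0000). A1 meets PF tangentially, so BF is at right angles to PF, so B = F + (0, -12.2) = (41.900, -12.200). Since BN ⟂ NR (tangency), |BR| = √(12.2² + 27.7²) = 30.268 regardless of where N sits on A1. So R lies on both circle(P, 36.49) and circle(B, 30.268); the below-PF intersection is R = (18.530, -31.435). N is the foot of the tangent from R: N = (31.008, -6.7044).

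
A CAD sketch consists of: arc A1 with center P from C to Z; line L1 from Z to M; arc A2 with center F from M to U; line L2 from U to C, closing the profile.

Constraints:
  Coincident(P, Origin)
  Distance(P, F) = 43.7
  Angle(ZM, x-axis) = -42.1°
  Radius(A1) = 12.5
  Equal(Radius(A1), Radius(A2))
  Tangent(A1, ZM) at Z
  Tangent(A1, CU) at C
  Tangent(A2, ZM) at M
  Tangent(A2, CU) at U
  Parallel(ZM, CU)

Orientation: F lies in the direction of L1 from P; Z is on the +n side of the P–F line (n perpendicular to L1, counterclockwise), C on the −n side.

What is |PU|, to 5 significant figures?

45.453

The slot axis is L1's direction at -42.1°, so u = (cos -42.1°, sin -42.1°) = (0.74198, -0.67043) and n = (−sin -42.1°, cos -42.1°) = (0.67043, 0.74198). P is at the origin and F lies 43.7 along u from P, so F = 43.7·u = (32.424, -29.298). Tangency of A1 to both parallel lines with radius 12.5 puts Z and C at P ± 12.5·n: Z = (8.3803, 9.2747), C = (-8.3803, -9.2747). Equal radii place M and U the same way about F: M = F + 12.5·n = (40.805, -20.023), U = F − 12.5·n = (24.044, -38.572). Then |PU| = |U − P| = 45.453.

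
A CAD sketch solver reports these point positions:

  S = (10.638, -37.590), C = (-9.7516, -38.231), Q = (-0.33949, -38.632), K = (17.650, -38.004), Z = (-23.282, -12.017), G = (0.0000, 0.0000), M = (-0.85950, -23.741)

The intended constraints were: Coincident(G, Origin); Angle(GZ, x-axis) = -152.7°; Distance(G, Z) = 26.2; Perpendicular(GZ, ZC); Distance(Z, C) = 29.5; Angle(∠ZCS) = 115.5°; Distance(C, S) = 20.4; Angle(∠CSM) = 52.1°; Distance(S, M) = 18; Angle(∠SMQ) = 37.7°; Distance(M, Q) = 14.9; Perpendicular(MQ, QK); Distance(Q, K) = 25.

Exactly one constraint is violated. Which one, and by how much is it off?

Distance(Q, K) = 25 — off by 7.00.

G = (0.00, 0.00) ✓; GZ at -152.7° ✓; |GZ| = 26.20 ✓; ∠(GZ, ZC) = 90.00° ✓; |ZC| = 29.50 ✓; ∠ZCS = 115.5° ✓; |CS| = 20.40 ✓; ∠CSM = 52.10° ✓; |SM| = 18.00 ✓; ∠SMQ = 37.70° ✓; |MQ| = 14.90 ✓; ∠(MQ, QK) = 90.00° ✓; |QK| = 18.00 ✗.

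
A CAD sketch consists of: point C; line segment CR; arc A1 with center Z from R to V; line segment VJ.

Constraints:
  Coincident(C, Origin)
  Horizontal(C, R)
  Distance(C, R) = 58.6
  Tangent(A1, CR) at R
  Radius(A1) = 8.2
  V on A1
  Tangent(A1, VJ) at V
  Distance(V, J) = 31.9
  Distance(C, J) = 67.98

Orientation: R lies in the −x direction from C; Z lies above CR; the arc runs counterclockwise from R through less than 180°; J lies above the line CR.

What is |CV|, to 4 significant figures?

51.29

Checks: |ZV| = 8.200 ✓; ∠(ZV, VJ) = 90.00° ✓; |VJ| = 31.90 ✓; |CJ| = 67.98 ✓.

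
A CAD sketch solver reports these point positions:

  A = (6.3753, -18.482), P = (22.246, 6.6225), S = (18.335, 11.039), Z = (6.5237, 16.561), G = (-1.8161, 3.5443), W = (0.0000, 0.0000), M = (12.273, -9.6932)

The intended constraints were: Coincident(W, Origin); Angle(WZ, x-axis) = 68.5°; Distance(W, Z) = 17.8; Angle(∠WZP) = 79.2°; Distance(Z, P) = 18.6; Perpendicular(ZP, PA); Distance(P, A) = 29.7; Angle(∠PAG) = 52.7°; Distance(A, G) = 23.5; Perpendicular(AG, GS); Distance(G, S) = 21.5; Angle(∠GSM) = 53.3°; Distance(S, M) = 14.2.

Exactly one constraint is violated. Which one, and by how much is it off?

Distance(S, M) = 14.2 — off by 7.40.

W = (0.00, 0.00) ✓; WZ at 68.50° ✓; |WZ| = 17.80 ✓; ∠WZP = 79.20° ✓; |ZP| = 18.60 ✓; ∠(ZP, PA) = 90.00° ✓; |PA| = 29.70 ✓; ∠PAG = 52.70° ✓; |AG| = 23.50 ✓; ∠(AG, GS) = 90.00° ✓; |GS| = 21.50 ✓; ∠GSM = 53.30° ✓; |SM| = 21.60 ✗.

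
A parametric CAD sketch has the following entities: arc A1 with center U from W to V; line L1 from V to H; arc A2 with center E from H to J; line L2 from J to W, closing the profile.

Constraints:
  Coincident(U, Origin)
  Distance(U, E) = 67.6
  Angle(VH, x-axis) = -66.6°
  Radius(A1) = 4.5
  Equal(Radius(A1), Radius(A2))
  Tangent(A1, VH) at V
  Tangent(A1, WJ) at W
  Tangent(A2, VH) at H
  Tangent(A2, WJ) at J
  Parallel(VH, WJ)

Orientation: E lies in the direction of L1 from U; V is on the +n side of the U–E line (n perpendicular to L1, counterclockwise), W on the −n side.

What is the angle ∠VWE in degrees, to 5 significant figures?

86.192°

The slot axis is L1's direction at -66.6°, so u = (cos -66.6°, sin -66.6°) = (0.39715, -0.91775) and n = (−sin -66.6°, cos -66.6°) = (0.91775, 0.39715). U is at the origin and E lies 67.6 along u from U, so E = 67.6·u = (26.847, -62.040). Tangency of A1 to both parallel lines with radius 4.5 puts V and W at U ± 4.5·n: V = (4.1299, 1.7872), W = (-4.1299, -1.7872). Then cos ∠VWE = WV·WE / (|WV||WE|), giving 86.192°.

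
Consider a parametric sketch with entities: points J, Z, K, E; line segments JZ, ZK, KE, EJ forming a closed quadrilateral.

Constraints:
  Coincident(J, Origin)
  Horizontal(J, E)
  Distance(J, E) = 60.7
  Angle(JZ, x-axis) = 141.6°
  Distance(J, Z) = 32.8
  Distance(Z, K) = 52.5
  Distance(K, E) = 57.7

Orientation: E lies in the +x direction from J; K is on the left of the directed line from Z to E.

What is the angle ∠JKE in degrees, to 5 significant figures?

69.455°

Checks: |ZK| = 52.50 ✓; |KE| = 57.70 ✓.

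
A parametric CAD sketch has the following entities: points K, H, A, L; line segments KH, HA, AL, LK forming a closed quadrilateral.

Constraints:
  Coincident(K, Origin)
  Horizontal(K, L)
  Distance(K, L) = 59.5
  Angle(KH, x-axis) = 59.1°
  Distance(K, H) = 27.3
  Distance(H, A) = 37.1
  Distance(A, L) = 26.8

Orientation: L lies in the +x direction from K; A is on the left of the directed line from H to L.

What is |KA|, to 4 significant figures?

57.05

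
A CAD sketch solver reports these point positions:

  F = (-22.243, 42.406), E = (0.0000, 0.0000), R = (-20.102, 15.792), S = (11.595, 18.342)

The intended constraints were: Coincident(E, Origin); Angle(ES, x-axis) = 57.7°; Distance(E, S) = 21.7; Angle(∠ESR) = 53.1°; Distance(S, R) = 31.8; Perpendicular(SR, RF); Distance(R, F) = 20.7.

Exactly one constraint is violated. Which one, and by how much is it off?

Distance(R, F) = 20.7 — off by 6.00.

E = (0.00, 0.00) ✓; ES at 57.70° ✓; |ES| = 21.70 ✓; ∠ESR = 53.10° ✓; |SR| = 31.80 ✓; ∠(SR, RF) = 90.00° ✓; |RF| = 26.70 ✗.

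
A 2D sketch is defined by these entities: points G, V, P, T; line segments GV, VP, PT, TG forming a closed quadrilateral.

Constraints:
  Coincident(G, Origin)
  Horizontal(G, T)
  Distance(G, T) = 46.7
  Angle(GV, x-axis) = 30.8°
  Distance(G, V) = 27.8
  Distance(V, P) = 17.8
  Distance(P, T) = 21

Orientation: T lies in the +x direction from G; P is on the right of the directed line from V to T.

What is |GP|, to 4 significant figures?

26.21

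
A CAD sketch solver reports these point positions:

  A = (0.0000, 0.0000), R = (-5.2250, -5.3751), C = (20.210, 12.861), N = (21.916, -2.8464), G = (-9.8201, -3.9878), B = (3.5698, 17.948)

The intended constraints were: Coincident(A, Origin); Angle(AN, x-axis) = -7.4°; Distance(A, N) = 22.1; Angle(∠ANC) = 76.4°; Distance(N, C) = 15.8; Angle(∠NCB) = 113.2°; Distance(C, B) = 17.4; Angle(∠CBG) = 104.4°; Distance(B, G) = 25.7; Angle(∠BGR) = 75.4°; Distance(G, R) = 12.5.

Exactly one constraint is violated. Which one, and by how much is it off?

Distance(G, R) = 12.5 — off by 7.70.

A = (0.00, 0.00) ✓; AN at -7.400° ✓; |AN| = 22.10 ✓; ∠ANC = 76.40° ✓; |NC| = 15.80 ✓; ∠NCB = 113.2° ✓; |CB| = 17.40 ✓; ∠CBG = 104.4° ✓; |BG| = 25.70 ✓; ∠BGR = 75.40° ✓; |GR| = 4.800 ✗.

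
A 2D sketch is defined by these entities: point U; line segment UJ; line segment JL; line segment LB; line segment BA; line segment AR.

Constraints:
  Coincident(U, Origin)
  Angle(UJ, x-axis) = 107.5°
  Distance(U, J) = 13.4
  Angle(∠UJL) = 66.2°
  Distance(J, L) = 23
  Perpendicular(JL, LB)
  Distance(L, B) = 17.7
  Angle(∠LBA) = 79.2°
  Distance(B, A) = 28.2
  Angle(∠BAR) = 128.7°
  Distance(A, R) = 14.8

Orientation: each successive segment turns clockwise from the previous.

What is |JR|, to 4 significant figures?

11.64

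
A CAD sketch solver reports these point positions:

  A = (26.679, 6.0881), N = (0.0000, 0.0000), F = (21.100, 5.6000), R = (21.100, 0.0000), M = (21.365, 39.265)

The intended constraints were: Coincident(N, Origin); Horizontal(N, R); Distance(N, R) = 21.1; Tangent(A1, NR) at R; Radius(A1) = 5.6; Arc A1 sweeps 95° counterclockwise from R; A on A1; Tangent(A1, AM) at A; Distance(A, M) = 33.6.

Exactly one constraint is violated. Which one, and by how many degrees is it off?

Tangent(A1, AM) at A — off by 4.10°.

N = (0.00, 0.00) ✓; N.y = 0.00, R.y = 0.00 ✓; |NR| = 21.10 ✓; ∠(FR, RN) = 90.00° ✓; |FR| = 5.600 ✓; bearing(F→A) − bearing(F→R) = 95.00° ✓; |FA| = 5.600 ✓; ∠(FA, AM) = 85.90° ✗; |AM| = 33.60 ✓.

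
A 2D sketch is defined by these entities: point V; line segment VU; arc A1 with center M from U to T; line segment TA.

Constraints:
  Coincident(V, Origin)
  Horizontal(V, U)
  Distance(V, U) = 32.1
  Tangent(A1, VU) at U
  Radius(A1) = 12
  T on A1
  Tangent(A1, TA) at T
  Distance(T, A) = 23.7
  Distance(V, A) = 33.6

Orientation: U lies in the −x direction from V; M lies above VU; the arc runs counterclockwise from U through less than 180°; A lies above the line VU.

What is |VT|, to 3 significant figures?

22.3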